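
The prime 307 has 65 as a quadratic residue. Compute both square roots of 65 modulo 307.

Since 307 ≡ 3 (mod 4), a square root of 65 is 65^((307+1)/4) = 65^77 mod 307.
Repeated squaring: 65^2≡234, 65^4≡110, 65^8≡127, 65^16≡165, 65^32≡209, 65^64≡87 (mod 307).
65^77 = 65^(64+8+4+1) ≡ 40 (mod 307).
Check: 40² = 1600 ≡ 65 (mod 307). The two roots are 40 and 267.

40, 267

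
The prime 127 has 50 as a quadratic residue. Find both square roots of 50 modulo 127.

47, 80

Since 127 ≡ 3 (mod 4), a square root of 50 is 50^((127+1)/4) = 50^32 mod 127.
Repeated squaring: 50^2≡87, 50^4≡76, 50^8≡61, 50^16≡38, 50^32≡47 (mod 127).
50^32 = 50^(32) ≡ 47 (mod 127).
Check: 47² = 2209 ≡ 50 (mod 127). The two roots are 47 and 80.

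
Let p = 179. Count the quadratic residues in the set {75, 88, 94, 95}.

3

(75/179) = +1 → QR.
(88/179) = +1 → QR.
(94/179) = -1 → non-residue.
(95/179) = +1 → QR.
Total quadratic residues among the 4: 3.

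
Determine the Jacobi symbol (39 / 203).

Reciprocity: 39 ≡ 3 and 203 ≡ 3 (mod 4), so (39/203) = −(203/39).
Reduce top mod 39: now compute (8/39).
Pull out 2^3: since 39 ≡ 7 (mod 8), (2/39) = +1, so (2/39)^3 = +1.
Reached (1/39) = 1. Collecting the sign flips along the way, the symbol is -1.

-1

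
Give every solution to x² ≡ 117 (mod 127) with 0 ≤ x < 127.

25, 102

Since 127 ≡ 3 (mod 4), a square root of 117 is 117^((127+1)/4) = 117^32 mod 127.
Repeated squaring: 117^2≡100, 117^4≡94, 117^8≡73, 117^16≡122, 117^32≡25 (mod 127).
117^32 = 117^(32) ≡ 25 (mod 127).
Check: 25² = 625 ≡ 117 (mod 127). The two roots are 25 and 102.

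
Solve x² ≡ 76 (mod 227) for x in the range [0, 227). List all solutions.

59, 168

Since 227 ≡ 3 (mod 4), a square root of 76 is 76^((227+1)/4) = 76^57 mod 227.
Repeated squaring: 76^2≡101, 76^4≡213, 76^8≡196, 76^16≡53, 76^32≡85 (mod 227).
76^57 = 76^(32+16+8+1) ≡ 59 (mod 227).
Check: 59² = 3481 ≡ 76 (mod 227). The two roots are 59 and 168.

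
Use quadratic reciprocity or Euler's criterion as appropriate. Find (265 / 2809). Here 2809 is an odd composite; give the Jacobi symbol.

Reciprocity: 265 ≡ 1 and 2809 ≡ 1 (mod 4), so (265/2809) = +(2809/265).
Reduce top mod 265: now compute (159/265).
Reciprocity: 159 ≡ 3 and 265 ≡ 1 (mod 4), so (159/265) = +(265/159).
Reduce top mod 159: now compute (106/159).
Pull out 2: since 159 ≡ 7 (mod 8), (2/159) = +1.
Reciprocity: 53 ≡ 1 and 159 ≡ 3 (mod 4), so (53/159) = +(159/53).
Reduce top mod 53: now compute (0/53).
Top reduces to 0: gcd > 1, so the symbol is 0.

0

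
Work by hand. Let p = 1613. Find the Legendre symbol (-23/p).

1

First reduce: -23 ≡ 1590 (mod 1613).
Pull out 2: since 1613 ≡ 5 (mod 8), (2/1613) = -1.
Reciprocity: 795 ≡ 3 and 1613 ≡ 1 (mod 4), so (795/1613) = +(1613/795).
Reduce top mod 795: now compute (23/795).
Reciprocity: 23 ≡ 3 and 795 ≡ 3 (mod 4), so (23/795) = −(795/23).
Reduce top mod 23: now compute (13/23).
Reciprocity: 13 ≡ 1 and 23 ≡ 3 (mod 4), so (13/23) = +(23/13).
Reduce top mod 13: now compute (10/13).
Pull out 2: since 13 ≡ 5 (mod 8), (2/13) = -1.
Reciprocity: 5 ≡ 1 and 13 ≡ 1 (mod 4), so (5/13) = +(13/5).
Reduce top mod 5: now compute (3/5).
Reciprocity: 3 ≡ 3 and 5 ≡ 1 (mod 4), so (3/5) = +(5/3).
Reduce top mod 3: now compute (2/3).
Pull out 2: since 3 ≡ 3 (mod 8), (2/3) = -1.
Reached (1/3) = 1. Collecting the sign flips along the way, the symbol is +1.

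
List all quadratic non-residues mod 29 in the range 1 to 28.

Square k = 1,…,14 (k and 29−k give the same square):
1²=1, 2²=4, 3²=9, 4²=16, 5²=25, 6²≡7, 7²≡20, 8²≡6, 9²≡23, 10²≡13, 11²≡5, 12²≡28, 13²≡24, 14²≡22 (mod 29).
The residues are {1, 4, 5, 6, 7, 9, 13, 16, 20, 22, 23, 24, 25, 28}; the non-residues are the remaining 14 nonzero classes.

2, 3, 8, 10, 11, 12, 14, 15, 17, 18, 19, 21, 26, 27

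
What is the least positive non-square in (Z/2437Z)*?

2

(2/2437) = −1, so 2 is the smallest positive non-residue mod 2437.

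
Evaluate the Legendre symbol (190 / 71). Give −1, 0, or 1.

First reduce: 190 ≡ 48 (mod 71).
Pull out 2^4: since 71 ≡ 7 (mod 8), (2/71) = +1, so (2/71)^4 = +1.
Reciprocity: 3 ≡ 3 and 71 ≡ 3 (mod 4), so (3/71) = −(71/3).
Reduce top mod 3: now compute (2/3).
Pull out 2: since 3 ≡ 3 (mod 8), (2/3) = -1.
Reached (1/3) = 1. Collecting the sign flips along the way, the symbol is +1.

1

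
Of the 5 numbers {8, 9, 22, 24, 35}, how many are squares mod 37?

1

(8/37) = -1 → non-residue.
(9/37) = +1 → QR.
(22/37) = -1 → non-residue.
(24/37) = -1 → non-residue.
(35/37) = -1 → non-residue.
Total quadratic residues among the 5: 1.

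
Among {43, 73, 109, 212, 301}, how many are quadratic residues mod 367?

2

(43/367) = -1 → non-residue.
(73/367) = +1 → QR.
(109/367) = -1 → non-residue.
(212/367) = +1 → QR.
(301/367) = -1 → non-residue.
Total quadratic residues among the 5: 2.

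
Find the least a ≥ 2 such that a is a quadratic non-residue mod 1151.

(2/1151) = +1, so 2 is a residue.
(3/1151) = +1, so 3 is a residue.
(4/1151) = +1, so 4 is a residue.
(5/1151) = +1, so 5 is a residue.
(6/1151) = +1, so 6 is a residue.
(7/1151) = +1, so 7 is a residue.
(8/1151) = +1, so 8 is a residue.
(9/1151) = +1, so 9 is a residue.
(10/1151) = +1, so 10 is a residue.
(11/1151) = +1, so 11 is a residue.
(12/1151) = +1, so 12 is a residue.
(13/1151) = −1, so 13 is the smallest positive non-residue mod 1151.

13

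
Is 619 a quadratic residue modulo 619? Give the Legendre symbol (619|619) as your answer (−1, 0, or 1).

First reduce: 619 ≡ 0 (mod 619).
Top reduces to 0: gcd > 1, so the symbol is 0.

0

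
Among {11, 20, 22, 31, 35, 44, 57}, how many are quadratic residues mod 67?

2

(11/67) = -1 → non-residue.
(20/67) = -1 → non-residue.
(22/67) = +1 → QR.
(31/67) = -1 → non-residue.
(35/67) = +1 → QR.
(44/67) = -1 → non-residue.
(57/67) = -1 → non-residue.
Total quadratic residues among the 7: 2.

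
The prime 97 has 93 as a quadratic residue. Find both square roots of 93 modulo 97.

97 ≡ 1 (mod 4), so we find a root by search.
Trying successive values, 44² = 1936 ≡ 93 (mod 97). The other root is 97 − 44 = 53.

44, 53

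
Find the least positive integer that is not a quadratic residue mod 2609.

(2/2609) = +1, so 2 is a residue.
(3/2609) = −1, so 3 is the smallest positive non-residue mod 2609.

3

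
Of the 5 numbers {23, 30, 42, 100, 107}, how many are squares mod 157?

3

(23/157) = -1 → non-residue.
(30/157) = +1 → QR.
(42/157) = +1 → QR.
(100/157) = +1 → QR.
(107/157) = -1 → non-residue.
Total quadratic residues among the 5: 3.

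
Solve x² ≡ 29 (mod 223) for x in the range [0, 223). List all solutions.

Since 223 ≡ 3 (mod 4), a square root of 29 is 29^((223+1)/4) = 29^56 mod 223.
Repeated squaring: 29^2≡172, 29^4≡148, 29^8≡50, 29^16≡47, 29^32≡202 (mod 223).
29^56 = 29^(32+16+8) ≡ 156 (mod 223).
Check: 156² = 24336 ≡ 29 (mod 223). The two roots are 67 and 156.

67, 156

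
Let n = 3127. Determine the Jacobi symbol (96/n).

Pull out 2^5: since 3127 ≡ 7 (mod 8), (2/3127) = +1, so (2/3127)^5 = +1.
Reciprocity: 3 ≡ 3 and 3127 ≡ 3 (mod 4), so (3/3127) = −(3127/3).
Reduce top mod 3: now compute (1/3).
Reached (1/3) = 1. Collecting the sign flips along the way, the symbol is -1.

-1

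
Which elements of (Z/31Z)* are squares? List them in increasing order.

1 2 4 5 7 8 9 10 14 16 18 19 20 25 28

Square k = 1,…,15 (k and 31−k give the same square):
1²=1, 2²=4, 3²=9, 4²=16, 5²=25, 6²≡5, 7²≡18, 8²≡2, 9²≡19, 10²≡7, 11²≡28, 12²≡20, 13²≡14, 14²≡10, 15²≡8 (mod 31).
So the quadratic residues mod 31 are {1, 2, 4, 5, 7, 8, 9, 10, 14, 16, 18, 19, 20, 25, 28}.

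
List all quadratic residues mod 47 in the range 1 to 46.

Square k = 1,…,23 (k and 47−k give the same square):
1²=1, 2²=4, 3²=9, 4²=16, 5²=25, 6²=36, 7²≡2, 8²≡17, 9²≡34, 10²≡6, 11²≡27, 12²≡3, 13²≡28, 14²≡8, 15²≡37, 16²≡21, 17²≡7, 18²≡42, 19²≡32, 20²≡24, 21²≡18, 22²≡14, 23²≡12 (mod 47).
So the quadratic residues mod 47 are {1, 2, 3, 4, 6, 7, 8, 9, 12, 14, 16, 17, 18, 21, 24, 25, 27, 28, 32, 34, 36, 37, 42}.

1,2,3,4,6,7,8,9,12,14,16,17,18,21,24,25,27,28,32,34,36,37,42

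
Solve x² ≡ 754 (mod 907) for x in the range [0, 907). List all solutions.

156, 751

Since 907 ≡ 3 (mod 4), a square root of 754 is 754^((907+1)/4) = 754^227 mod 907.
Repeated squaring: 754^2≡734, 754^4≡905, 754^8≡4, 754^16≡16, 754^32≡256, 754^64≡232, 754^128≡311 (mod 907).
754^227 = 754^(128+64+32+2+1) ≡ 751 (mod 907).
Check: 751² = 564001 ≡ 754 (mod 907). The two roots are 156 and 751.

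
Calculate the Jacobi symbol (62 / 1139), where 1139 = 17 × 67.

Pull out 2: since 1139 ≡ 3 (mod 8), (2/1139) = -1.
Reciprocity: 31 ≡ 3 and 1139 ≡ 3 (mod 4), so (31/1139) = −(1139/31).
Reduce top mod 31: now compute (23/31).
Reciprocity: 23 ≡ 3 and 31 ≡ 3 (mod 4), so (23/31) = −(31/23).
Reduce top mod 23: now compute (8/23).
Pull out 2^3: since 23 ≡ 7 (mod 8), (2/23) = +1, so (2/23)^3 = +1.
Reached (1/23) = 1. Collecting the sign flips along the way, the symbol is -1.

-1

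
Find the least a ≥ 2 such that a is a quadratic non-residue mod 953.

3

(2/953) = +1, so 2 is a residue.
(3/953) = −1, so 3 is the smallest positive non-residue mod 953.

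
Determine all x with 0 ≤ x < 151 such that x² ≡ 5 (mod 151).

55, 96

Since 151 ≡ 3 (mod 4), a square root of 5 is 5^((151+1)/4) = 5^38 mod 151.
Repeated squaring: 5^2≡25, 5^4≡21, 5^8≡139, 5^16≡144, 5^32≡49 (mod 151).
5^38 = 5^(32+4+2) ≡ 55 (mod 151).
Check: 55² = 3025 ≡ 5 (mod 151). The two roots are 55 and 96.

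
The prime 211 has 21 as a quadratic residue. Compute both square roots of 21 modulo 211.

Since 211 ≡ 3 (mod 4), a square root of 21 is 21^((211+1)/4) = 21^53 mod 211.
Repeated squaring: 21^2≡19, 21^4≡150, 21^8≡134, 21^16≡21, 21^32≡19 (mod 211).
21^53 = 21^(32+16+4+1) ≡ 134 (mod 211).
Check: 134² = 17956 ≡ 21 (mod 211). The two roots are 77 and 134.

77, 134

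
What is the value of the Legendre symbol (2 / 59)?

-1

Pull out 2: since 59 ≡ 3 (mod 8), (2/59) = -1.
Reached (1/59) = 1. Collecting the sign flips along the way, the symbol is -1.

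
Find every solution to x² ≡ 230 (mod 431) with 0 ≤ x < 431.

Since 431 ≡ 3 (mod 4), a square root of 230 is 230^((431+1)/4) = 230^108 mod 431.
Repeated squaring: 230^2≡318, 230^4≡270, 230^8≡61, 230^16≡273, 230^32≡397, 230^64≡294 (mod 431).
230^108 = 230^(64+32+8+4) ≡ 122 (mod 431).
Check: 122² = 14884 ≡ 230 (mod 431). The two roots are 122 and 309.

122, 309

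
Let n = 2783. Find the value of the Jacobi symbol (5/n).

Reciprocity: 5 ≡ 1 and 2783 ≡ 3 (mod 4), so (5/2783) = +(2783/5).
Reduce top mod 5: now compute (3/5).
Reciprocity: 3 ≡ 3 and 5 ≡ 1 (mod 4), so (3/5) = +(5/3).
Reduce top mod 3: now compute (2/3).
Pull out 2: since 3 ≡ 3 (mod 8), (2/3) = -1.
Reached (1/3) = 1. Collecting the sign flips along the way, the symbol is -1.

-1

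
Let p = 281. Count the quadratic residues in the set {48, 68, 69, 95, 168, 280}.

3

(48/281) = -1 → non-residue.
(68/281) = +1 → QR.
(69/281) = +1 → QR.
(95/281) = -1 → non-residue.
(168/281) = -1 → non-residue.
(280/281) = +1 → QR.
Total quadratic residues among the 6: 3.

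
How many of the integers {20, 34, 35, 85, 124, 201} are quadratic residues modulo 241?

(20/241) = +1 → QR.
(34/241) = -1 → non-residue.
(35/241) = -1 → non-residue.
(85/241) = -1 → non-residue.
(124/241) = -1 → non-residue.
(201/241) = +1 → QR.
Total quadratic residues among the 6: 2.

2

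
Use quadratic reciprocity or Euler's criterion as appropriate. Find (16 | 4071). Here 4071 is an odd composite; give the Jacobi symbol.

1

Pull out 2^4: since 4071 ≡ 7 (mod 8), (2/4071) = +1, so (2/4071)^4 = +1.
Reached (1/4071) = 1. Collecting the sign flips along the way, the symbol is +1.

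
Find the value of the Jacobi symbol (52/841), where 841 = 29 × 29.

1

Pull out 2^2: since 841 ≡ 1 (mod 8), (2/841) = +1, so (2/841)^2 = +1.
Reciprocity: 13 ≡ 1 and 841 ≡ 1 (mod 4), so (13/841) = +(841/13).
Reduce top mod 13: now compute (9/13).
Reciprocity: 9 ≡ 1 and 13 ≡ 1 (mod 4), so (9/13) = +(13/9).
Reduce top mod 9: now compute (4/9).
Pull out 2^2: since 9 ≡ 1 (mod 8), (2/9) = +1, so (2/9)^2 = +1.
Reached (1/9) = 1. Collecting the sign flips along the way, the symbol is +1.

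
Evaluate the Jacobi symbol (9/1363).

Reciprocity: 9 ≡ 1 and 1363 ≡ 3 (mod 4), so (9/1363) = +(1363/9).
Reduce top mod 9: now compute (4/9).
Pull out 2^2: since 9 ≡ 1 (mod 8), (2/9) = +1, so (2/9)^2 = +1.
Reached (1/9) = 1. Collecting the sign flips along the way, the symbol is +1.

1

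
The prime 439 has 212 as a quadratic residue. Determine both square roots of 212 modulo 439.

71, 368

Since 439 ≡ 3 (mod 4), a square root of 212 is 212^((439+1)/4) = 212^110 mod 439.
Repeated squaring: 212^2≡166, 212^4≡338, 212^8≡104, 212^16≡280, 212^32≡258, 212^64≡275 (mod 439).
212^110 = 212^(64+32+8+4+2) ≡ 71 (mod 439).
Check: 71² = 5041 ≡ 212 (mod 439). The two roots are 71 and 368.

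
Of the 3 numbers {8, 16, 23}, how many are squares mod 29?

2

(8/29) = -1 → non-residue.
(16/29) = +1 → QR.
(23/29) = +1 → QR.
Total quadratic residues among the 3: 2.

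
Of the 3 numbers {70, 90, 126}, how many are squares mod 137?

(70/137) = -1 → non-residue.
(90/137) = -1 → non-residue.
(126/137) = +1 → QR.
Total quadratic residues among the 3: 1.

1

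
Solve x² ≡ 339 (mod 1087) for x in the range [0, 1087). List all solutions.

Since 1087 ≡ 3 (mod 4), a square root of 339 is 339^((1087+1)/4) = 339^272 mod 1087.
Repeated squaring: 339^2≡786, 339^4≡380, 339^8≡916, 339^16≡979, 339^32≡794, 339^64≡1063, 339^128≡576, 339^256≡241 (mod 1087).
339^272 = 339^(256+16) ≡ 60 (mod 1087).
Check: 60² = 3600 ≡ 339 (mod 1087). The two roots are 60 and 1027.

60, 1027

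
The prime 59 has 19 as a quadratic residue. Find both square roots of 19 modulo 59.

Since 59 ≡ 3 (mod 4), a square root of 19 is 19^((59+1)/4) = 19^15 mod 59.
Repeated squaring: 19^2≡7, 19^4≡49, 19^8≡41 (mod 59).
19^15 = 19^(8+4+2+1) ≡ 45 (mod 59).
Check: 45² = 2025 ≡ 19 (mod 59). The two roots are 14 and 45.

14, 45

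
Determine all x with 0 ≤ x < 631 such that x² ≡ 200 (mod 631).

309, 322

Since 631 ≡ 3 (mod 4), a square root of 200 is 200^((631+1)/4) = 200^158 mod 631.
Repeated squaring: 200^2≡247, 200^4≡433, 200^8≡82, 200^16≡414, 200^32≡395, 200^64≡168, 200^128≡460 (mod 631).
200^158 = 200^(128+16+8+4+2) ≡ 309 (mod 631).
Check: 309² = 95481 ≡ 200 (mod 631). The two roots are 309 and 322.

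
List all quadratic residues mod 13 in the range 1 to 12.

Square k = 1,…,6 (k and 13−k give the same square):
1²=1, 2²=4, 3²=9, 4²≡3, 5²≡12, 6²≡10 (mod 13).
So the quadratic residues mod 13 are {1, 3, 4, 9, 10, 12}.

1,3,4,9,10,12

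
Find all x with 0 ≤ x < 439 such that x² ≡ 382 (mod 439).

203, 236

Since 439 ≡ 3 (mod 4), a square root of 382 is 382^((439+1)/4) = 382^110 mod 439.
Repeated squaring: 382^2≡176, 382^4≡246, 382^8≡373, 382^16≡405, 382^32≡278, 382^64≡20 (mod 439).
382^110 = 382^(64+32+8+4+2) ≡ 203 (mod 439).
Check: 203² = 41209 ≡ 382 (mod 439). The two roots are 203 and 236.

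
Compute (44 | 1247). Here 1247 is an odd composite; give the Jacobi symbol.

Pull out 2^2: since 1247 ≡ 7 (mod 8), (2/1247) = +1, so (2/1247)^2 = +1.
Reciprocity: 11 ≡ 3 and 1247 ≡ 3 (mod 4), so (11/1247) = −(1247/11).
Reduce top mod 11: now compute (4/11).
Pull out 2^2: since 11 ≡ 3 (mod 8), (2/11) = -1, so (2/11)^2 = +1.
Reached (1/11) = 1. Collecting the sign flips along the way, the symbol is -1.

-1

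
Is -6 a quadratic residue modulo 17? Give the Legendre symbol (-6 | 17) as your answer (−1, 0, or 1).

-1

First reduce: -6 ≡ 11 (mod 17).
Reciprocity: 11 ≡ 3 and 17 ≡ 1 (mod 4), so (11/17) = +(17/11).
Reduce top mod 11: now compute (6/11).
Pull out 2: since 11 ≡ 3 (mod 8), (2/11) = -1.
Reciprocity: 3 ≡ 3 and 11 ≡ 3 (mod 4), so (3/11) = −(11/3).
Reduce top mod 3: now compute (2/3).
Pull out 2: since 3 ≡ 3 (mod 8), (2/3) = -1.
Reached (1/3) = 1. Collecting the sign flips along the way, the symbol is -1.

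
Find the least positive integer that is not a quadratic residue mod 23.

(2/23) = +1, so 2 is a residue.
(3/23) = +1, so 3 is a residue.
(4/23) = +1, so 4 is a residue.
(5/23) = −1, so 5 is the smallest positive non-residue mod 23.

5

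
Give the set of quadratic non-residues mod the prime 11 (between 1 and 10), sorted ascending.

Square k = 1,…,5 (k and 11−k give the same square):
1²=1, 2²=4, 3²=9, 4²≡5, 5²≡3 (mod 11).
The residues are {1, 3, 4, 5, 9}; the non-residues are the remaining 5 nonzero classes.

2 6 7 8 10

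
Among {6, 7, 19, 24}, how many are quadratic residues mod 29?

(6/29) = +1 → QR.
(7/29) = +1 → QR.
(19/29) = -1 → non-residue.
(24/29) = +1 → QR.
Total quadratic residues among the 4: 3.

3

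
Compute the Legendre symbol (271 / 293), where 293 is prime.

Euler's criterion: (271/293) ≡ 271^146 (mod 293).
271^2 ≡ 191 (mod 293)
271^4 ≡ 149 (mod 293)
271^8 ≡ 226 (mod 293)
271^16 ≡ 94 (mod 293)
271^32 ≡ 46 (mod 293)
271^64 ≡ 65 (mod 293)
271^128 ≡ 123 (mod 293)
271^146 = 271^(128+16+2) ≡ 1 (mod 293).
Result is 1, so (271/293) = 1.

1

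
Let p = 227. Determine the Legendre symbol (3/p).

1

Euler's criterion: (3/227) ≡ 3^113 (mod 227).
3^2 ≡ 9 (mod 227)
3^4 ≡ 81 (mod 227)
3^8 ≡ 205 (mod 227)
3^16 ≡ 30 (mod 227)
3^32 ≡ 219 (mod 227)
3^64 ≡ 64 (mod 227)
3^113 = 3^(64+32+16+1) ≡ 1 (mod 227).
Result is 1, so (3/227) = 1.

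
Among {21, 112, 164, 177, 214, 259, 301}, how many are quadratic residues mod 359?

3

(21/359) = -1 → non-residue.
(112/359) = -1 → non-residue.
(164/359) = +1 → QR.
(177/359) = -1 → non-residue.
(214/359) = +1 → QR.
(259/359) = -1 → non-residue.
(301/359) = +1 → QR.
Total quadratic residues among the 7: 3.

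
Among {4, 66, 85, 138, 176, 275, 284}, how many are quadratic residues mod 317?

6

(4/317) = +1 → QR.
(66/317) = +1 → QR.
(85/317) = +1 → QR.
(138/317) = +1 → QR.
(176/317) = +1 → QR.
(275/317) = +1 → QR.
(284/317) = -1 → non-residue.
Total quadratic residues among the 7: 6.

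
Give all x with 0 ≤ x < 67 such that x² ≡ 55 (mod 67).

Since 67 ≡ 3 (mod 4), a square root of 55 is 55^((67+1)/4) = 55^17 mod 67.
Repeated squaring: 55^2≡10, 55^4≡33, 55^8≡17, 55^16≡21 (mod 67).
55^17 = 55^(16+1) ≡ 16 (mod 67).
Check: 16² = 256 ≡ 55 (mod 67). The two roots are 16 and 51.

16, 51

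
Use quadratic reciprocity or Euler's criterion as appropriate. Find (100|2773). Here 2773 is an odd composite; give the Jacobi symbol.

Pull out 2^2: since 2773 ≡ 5 (mod 8), (2/2773) = -1, so (2/2773)^2 = +1.
Reciprocity: 25 ≡ 1 and 2773 ≡ 1 (mod 4), so (25/2773) = +(2773/25).
Reduce top mod 25: now compute (23/25).
Reciprocity: 23 ≡ 3 and 25 ≡ 1 (mod 4), so (23/25) = +(25/23).
Reduce top mod 23: now compute (2/23).
Pull out 2: since 23 ≡ 7 (mod 8), (2/23) = +1.
Reached (1/23) = 1. Collecting the sign flips along the way, the symbol is +1.

1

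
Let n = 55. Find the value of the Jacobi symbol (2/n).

Pull out 2: since 55 ≡ 7 (mod 8), (2/55) = +1.
Reached (1/55) = 1. Collecting the sign flips along the way, the symbol is +1.

1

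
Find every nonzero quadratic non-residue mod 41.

3, 6, 7, 11, 12, 13, 14, 15, 17, 19, 22, 24, 26, 27, 28, 29, 30, 34, 35, 38

Square k = 1,…,20 (k and 41−k give the same square):
1²=1, 2²=4, 3²=9, 4²=16, 5²=25, 6²=36, 7²≡8, 8²≡23, 9²≡40, 10²≡18, 11²≡39, 12²≡21, 13²≡5, 14²≡32, 15²≡20, 16²≡10, 17²≡2, 18²≡37, 19²≡33, 20²≡31 (mod 41).
The residues are {1, 2, 4, 5, 8, 9, 10, 16, 18, 20, 21, 23, 25, 31, 32, 33, 36, 37, 39, 40}; the non-residues are the remaining 20 nonzero classes.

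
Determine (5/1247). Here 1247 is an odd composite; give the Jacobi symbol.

Reciprocity: 5 ≡ 1 and 1247 ≡ 3 (mod 4), so (5/1247) = +(1247/5).
Reduce top mod 5: now compute (2/5).
Pull out 2: since 5 ≡ 5 (mod 8), (2/5) = -1.
Reached (1/5) = 1. Collecting the sign flips along the way, the symbol is -1.

-1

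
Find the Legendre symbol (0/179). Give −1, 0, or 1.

0

Top reduces to 0: gcd > 1, so the symbol is 0.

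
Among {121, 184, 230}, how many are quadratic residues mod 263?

(121/263) = +1 → QR.
(184/263) = +1 → QR.
(230/263) = -1 → non-residue.
Total quadratic residues among the 3: 2.

2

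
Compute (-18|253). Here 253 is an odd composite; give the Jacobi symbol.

First reduce: -18 ≡ 235 (mod 253).
Reciprocity: 235 ≡ 3 and 253 ≡ 1 (mod 4), so (235/253) = +(253/235).
Reduce top mod 235: now compute (18/235).
Pull out 2: since 235 ≡ 3 (mod 8), (2/235) = -1.
Reciprocity: 9 ≡ 1 and 235 ≡ 3 (mod 4), so (9/235) = +(235/9).
Reduce top mod 9: now compute (1/9).
Reached (1/9) = 1. Collecting the sign flips along the way, the symbol is -1.

-1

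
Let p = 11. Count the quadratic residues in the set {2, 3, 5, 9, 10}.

(2/11) = -1 → non-residue.
(3/11) = +1 → QR.
(5/11) = +1 → QR.
(9/11) = +1 → QR.
(10/11) = -1 → non-residue.
Total quadratic residues among the 5: 3.

3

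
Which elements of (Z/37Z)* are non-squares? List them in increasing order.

Square k = 1,…,18 (k and 37−k give the same square):
1²=1, 2²=4, 3²=9, 4²=16, 5²=25, 6²=36, 7²≡12, 8²≡27, 9²≡7, 10²≡26, 11²≡10, 12²≡33, 13²≡21, 14²≡11, 15²≡3, 16²≡34, 17²≡30, 18²≡28 (mod 37).
The residues are {1, 3, 4, 7, 9, 10, 11, 12, 16, 21, 25, 26, 27, 28, 30, 33, 34, 36}; the non-residues are the remaining 18 nonzero classes.

2,5,6,8,13,14,15,17,18,19,20,22,23,24,29,31,32,35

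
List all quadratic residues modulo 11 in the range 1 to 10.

Square k = 1,…,5 (k and 11−k give the same square):
1²=1, 2²=4, 3²=9, 4²≡5, 5²≡3 (mod 11).
So the quadratic residues mod 11 are {1, 3, 4, 5, 9}.

1,3,4,5,9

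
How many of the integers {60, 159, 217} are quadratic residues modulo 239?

(60/239) = +1 → QR.
(159/239) = -1 → non-residue.
(217/239) = -1 → non-residue.
Total quadratic residues among the 3: 1.

1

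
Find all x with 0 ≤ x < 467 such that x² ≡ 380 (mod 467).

116, 351

Since 467 ≡ 3 (mod 4), a square root of 380 is 380^((467+1)/4) = 380^117 mod 467.
Repeated squaring: 380^2≡97, 380^4≡69, 380^8≡91, 380^16≡342, 380^32≡214, 380^64≡30 (mod 467).
380^117 = 380^(64+32+16+4+1) ≡ 351 (mod 467).
Check: 351² = 123201 ≡ 380 (mod 467). The two roots are 116 and 351.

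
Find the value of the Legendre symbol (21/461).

1

Reciprocity: 21 ≡ 1 and 461 ≡ 1 (mod 4), so (21/461) = +(461/21).
Reduce top mod 21: now compute (20/21).
Pull out 2^2: since 21 ≡ 5 (mod 8), (2/21) = -1, so (2/21)^2 = +1.
Reciprocity: 5 ≡ 1 and 21 ≡ 1 (mod 4), so (5/21) = +(21/5).
Reduce top mod 5: now compute (1/5).
Reached (1/5) = 1. Collecting the sign flips along the way, the symbol is +1.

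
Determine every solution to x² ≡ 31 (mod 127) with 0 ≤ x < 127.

Since 127 ≡ 3 (mod 4), a square root of 31 is 31^((127+1)/4) = 31^32 mod 127.
Repeated squaring: 31^2≡72, 31^4≡104, 31^8≡21, 31^16≡60, 31^32≡44 (mod 127).
31^32 = 31^(32) ≡ 44 (mod 127).
Check: 44² = 1936 ≡ 31 (mod 127). The two roots are 44 and 83.

44, 83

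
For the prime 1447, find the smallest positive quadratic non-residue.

3

(2/1447) = +1, so 2 is a residue.
(3/1447) = −1, so 3 is the smallest positive non-residue mod 1447.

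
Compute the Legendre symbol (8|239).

Pull out 2^3: since 239 ≡ 7 (mod 8), (2/239) = +1, so (2/239)^3 = +1.
Reached (1/239) = 1. Collecting the sign flips along the way, the symbol is +1.

1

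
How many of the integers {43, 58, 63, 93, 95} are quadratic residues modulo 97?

(43/97) = +1 → QR.
(58/97) = -1 → non-residue.
(63/97) = -1 → non-residue.
(93/97) = +1 → QR.
(95/97) = +1 → QR.
Total quadratic residues among the 5: 3.

3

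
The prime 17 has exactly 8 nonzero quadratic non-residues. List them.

Square k = 1,…,8 (k and 17−k give the same square):
1²=1, 2²=4, 3²=9, 4²=16, 5²≡8, 6²≡2, 7²≡15, 8²≡13 (mod 17).
The residues are {1, 2, 4, 8, 9, 13, 15, 16}; the non-residues are the remaining 8 nonzero classes.

3 5 6 7 10 11 12 14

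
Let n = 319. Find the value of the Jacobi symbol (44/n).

Pull out 2^2: since 319 ≡ 7 (mod 8), (2/319) = +1, so (2/319)^2 = +1.
Reciprocity: 11 ≡ 3 and 319 ≡ 3 (mod 4), so (11/319) = −(319/11).
Reduce top mod 11: now compute (0/11).
Top reduces to 0: gcd > 1, so the symbol is 0.

0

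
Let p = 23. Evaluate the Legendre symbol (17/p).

-1

Reciprocity: 17 ≡ 1 and 23 ≡ 3 (mod 4), so (17/23) = +(23/17).
Reduce top mod 17: now compute (6/17).
Pull out 2: since 17 ≡ 1 (mod 8), (2/17) = +1.
Reciprocity: 3 ≡ 3 and 17 ≡ 1 (mod 4), so (3/17) = +(17/3).
Reduce top mod 3: now compute (2/3).
Pull out 2: since 3 ≡ 3 (mod 8), (2/3) = -1.
Reached (1/3) = 1. Collecting the sign flips along the way, the symbol is -1.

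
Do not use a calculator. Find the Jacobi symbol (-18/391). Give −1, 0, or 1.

First reduce: -18 ≡ 373 (mod 391).
Reciprocity: 373 ≡ 1 and 391 ≡ 3 (mod 4), so (373/391) = +(391/373).
Reduce top mod 373: now compute (18/373).
Pull out 2: since 373 ≡ 5 (mod 8), (2/373) = -1.
Reciprocity: 9 ≡ 1 and 373 ≡ 1 (mod 4), so (9/373) = +(373/9).
Reduce top mod 9: now compute (4/9).
Pull out 2^2: since 9 ≡ 1 (mod 8), (2/9) = +1, so (2/9)^2 = +1.
Reached (1/9) = 1. Collecting the sign flips along the way, the symbol is -1.

-1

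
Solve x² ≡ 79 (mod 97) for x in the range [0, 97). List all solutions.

97 ≡ 1 (mod 4), so we find a root by search.
Trying successive values, 46² = 2116 ≡ 79 (mod 97). The other root is 97 − 46 = 51.

46, 51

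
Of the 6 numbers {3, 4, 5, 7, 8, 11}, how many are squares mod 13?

2

(3/13) = +1 → QR.
(4/13) = +1 → QR.
(5/13) = -1 → non-residue.
(7/13) = -1 → non-residue.
(8/13) = -1 → non-residue.
(11/13) = -1 → non-residue.
Total quadratic residues among the 6: 2.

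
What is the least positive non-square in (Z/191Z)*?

7

(2/191) = +1, so 2 is a residue.
(3/191) = +1, so 3 is a residue.
(4/191) = +1, so 4 is a residue.
(5/191) = +1, so 5 is a residue.
(6/191) = +1, so 6 is a residue.
(7/191) = −1, so 7 is the smallest positive non-residue mod 191.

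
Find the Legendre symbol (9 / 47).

Reciprocity: 9 ≡ 1 and 47 ≡ 3 (mod 4), so (9/47) = +(47/9).
Reduce top mod 9: now compute (2/9).
Pull out 2: since 9 ≡ 1 (mod 8), (2/9) = +1.
Reached (1/9) = 1. Collecting the sign flips along the way, the symbol is +1.

1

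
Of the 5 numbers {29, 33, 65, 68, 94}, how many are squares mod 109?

2

(29/109) = +1 → QR.
(33/109) = -1 → non-residue.
(65/109) = -1 → non-residue.
(68/109) = -1 → non-residue.
(94/109) = +1 → QR.
Total quadratic residues among the 5: 2.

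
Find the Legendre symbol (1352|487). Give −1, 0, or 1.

Euler's criterion: (1352/487) ≡ 378^243 (mod 487).
378^2 ≡ 193 (mod 487)
378^4 ≡ 237 (mod 487)
378^8 ≡ 164 (mod 487)
378^16 ≡ 111 (mod 487)
378^32 ≡ 146 (mod 487)
378^64 ≡ 375 (mod 487)
378^128 ≡ 369 (mod 487)
378^243 = 378^(128+64+32+16+2+1) ≡ 1 (mod 487).
Result is 1, so (1352/487) = 1.

1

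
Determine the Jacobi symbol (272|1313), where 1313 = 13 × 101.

1

Pull out 2^4: since 1313 ≡ 1 (mod 8), (2/1313) = +1, so (2/1313)^4 = +1.
Reciprocity: 17 ≡ 1 and 1313 ≡ 1 (mod 4), so (17/1313) = +(1313/17).
Reduce top mod 17: now compute (4/17).
Pull out 2^2: since 17 ≡ 1 (mod 8), (2/17) = +1, so (2/17)^2 = +1.
Reached (1/17) = 1. Collecting the sign flips along the way, the symbol is +1.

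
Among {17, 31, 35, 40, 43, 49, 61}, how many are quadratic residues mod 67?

(17/67) = +1 → QR.
(31/67) = -1 → non-residue.
(35/67) = +1 → QR.
(40/67) = +1 → QR.
(43/67) = -1 → non-residue.
(49/67) = +1 → QR.
(61/67) = -1 → non-residue.
Total quadratic residues among the 7: 4.

4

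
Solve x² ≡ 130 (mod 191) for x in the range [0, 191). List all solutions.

Since 191 ≡ 3 (mod 4), a square root of 130 is 130^((191+1)/4) = 130^48 mod 191.
Repeated squaring: 130^2≡92, 130^4≡60, 130^8≡162, 130^16≡77, 130^32≡8 (mod 191).
130^48 = 130^(32+16) ≡ 43 (mod 191).
Check: 43² = 1849 ≡ 130 (mod 191). The two roots are 43 and 148.

43, 148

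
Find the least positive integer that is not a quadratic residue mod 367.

3

(2/367) = +1, so 2 is a residue.
(3/367) = −1, so 3 is the smallest positive non-residue mod 367.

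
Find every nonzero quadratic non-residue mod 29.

2,3,8,10,11,12,14,15,17,18,19,21,26,27

Square k = 1,…,14 (k and 29−k give the same square):
1²=1, 2²=4, 3²=9, 4²=16, 5²=25, 6²≡7, 7²≡20, 8²≡6, 9²≡23, 10²≡13, 11²≡5, 12²≡28, 13²≡24, 14²≡22 (mod 29).
The residues are {1, 4, 5, 6, 7, 9, 13, 16, 20, 22, 23, 24, 25, 28}; the non-residues are the remaining 14 nonzero classes.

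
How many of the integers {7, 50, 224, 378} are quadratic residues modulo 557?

2

(7/557) = +1 → QR.
(50/557) = -1 → non-residue.
(224/557) = -1 → non-residue.
(378/557) = +1 → QR.
Total quadratic residues among the 4: 2.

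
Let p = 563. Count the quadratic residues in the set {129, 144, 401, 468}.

(129/563) = -1 → non-residue.
(144/563) = +1 → QR.
(401/563) = +1 → QR.
(468/563) = +1 → QR.
Total quadratic residues among the 4: 3.

3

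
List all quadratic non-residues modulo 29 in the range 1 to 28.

2 3 8 10 11 12 14 15 17 18 19 21 26 27

Square k = 1,…,14 (k and 29−k give the same square):
1²=1, 2²=4, 3²=9, 4²=16, 5²=25, 6²≡7, 7²≡20, 8²≡6, 9²≡23, 10²≡13, 11²≡5, 12²≡28, 13²≡24, 14²≡22 (mod 29).
The residues are {1, 4, 5, 6, 7, 9, 13, 16, 20, 22, 23, 24, 25, 28}; the non-residues are the remaining 14 nonzero classes.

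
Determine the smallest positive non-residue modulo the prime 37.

2

(2/37) = −1, so 2 is the smallest positive non-residue mod 37.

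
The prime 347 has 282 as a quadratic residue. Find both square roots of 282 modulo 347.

Since 347 ≡ 3 (mod 4), a square root of 282 is 282^((347+1)/4) = 282^87 mod 347.
Repeated squaring: 282^2≡61, 282^4≡251, 282^8≡194, 282^16≡160, 282^32≡269, 282^64≡185 (mod 347).
282^87 = 282^(64+16+4+2+1) ≡ 87 (mod 347).
Check: 87² = 7569 ≡ 282 (mod 347). The two roots are 87 and 260.

87, 260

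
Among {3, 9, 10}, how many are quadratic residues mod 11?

(3/11) = +1 → QR.
(9/11) = +1 → QR.
(10/11) = -1 → non-residue.
Total quadratic residues among the 3: 2.

2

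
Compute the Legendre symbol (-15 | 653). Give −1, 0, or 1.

Euler's criterion: (-15/653) ≡ 638^326 (mod 653).
638^2 ≡ 225 (mod 653)
638^4 ≡ 344 (mod 653)
638^8 ≡ 143 (mod 653)
638^16 ≡ 206 (mod 653)
638^32 ≡ 644 (mod 653)
638^64 ≡ 81 (mod 653)
638^128 ≡ 31 (mod 653)
638^256 ≡ 308 (mod 653)
638^326 = 638^(256+64+4+2) ≡ 1 (mod 653).
Result is 1, so (-15/653) = 1.

1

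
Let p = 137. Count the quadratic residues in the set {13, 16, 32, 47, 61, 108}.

3

(13/137) = -1 → non-residue.
(16/137) = +1 → QR.
(32/137) = +1 → QR.
(47/137) = -1 → non-residue.
(61/137) = +1 → QR.
(108/137) = -1 → non-residue.
Total quadratic residues among the 6: 3.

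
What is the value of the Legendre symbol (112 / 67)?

First reduce: 112 ≡ 45 (mod 67).
Reciprocity: 45 ≡ 1 and 67 ≡ 3 (mod 4), so (45/67) = +(67/45).
Reduce top mod 45: now compute (22/45).
Pull out 2: since 45 ≡ 5 (mod 8), (2/45) = -1.
Reciprocity: 11 ≡ 3 and 45 ≡ 1 (mod 4), so (11/45) = +(45/11).
Reduce top mod 11: now compute (1/11).
Reached (1/11) = 1. Collecting the sign flips along the way, the symbol is -1.

-1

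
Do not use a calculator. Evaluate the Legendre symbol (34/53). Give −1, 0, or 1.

Pull out 2: since 53 ≡ 5 (mod 8), (2/53) = -1.
Reciprocity: 17 ≡ 1 and 53 ≡ 1 (mod 4), so (17/53) = +(53/17).
Reduce top mod 17: now compute (2/17).
Pull out 2: since 17 ≡ 1 (mod 8), (2/17) = +1.
Reached (1/17) = 1. Collecting the sign flips along the way, the symbol is -1.

-1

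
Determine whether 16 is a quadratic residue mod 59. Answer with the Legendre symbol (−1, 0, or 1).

Euler's criterion: (16/59) ≡ 16^29 (mod 59).
16^2 ≡ 20 (mod 59)
16^4 ≡ 46 (mod 59)
16^8 ≡ 51 (mod 59)
16^16 ≡ 5 (mod 59)
16^29 = 16^(16+8+4+1) ≡ 1 (mod 59).
Result is 1, so (16/59) = 1.

1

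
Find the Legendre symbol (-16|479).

-1

First reduce: -16 ≡ 463 (mod 479).
Reciprocity: 463 ≡ 3 and 479 ≡ 3 (mod 4), so (463/479) = −(479/463).
Reduce top mod 463: now compute (16/463).
Pull out 2^4: since 463 ≡ 7 (mod 8), (2/463) = +1, so (2/463)^4 = +1.
Reached (1/463) = 1. Collecting the sign flips along the way, the symbol is -1.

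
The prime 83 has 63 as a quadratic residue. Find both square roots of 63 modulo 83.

35, 48

Since 83 ≡ 3 (mod 4), a square root of 63 is 63^((83+1)/4) = 63^21 mod 83.
Repeated squaring: 63^2≡68, 63^4≡59, 63^8≡78, 63^16≡25 (mod 83).
63^21 = 63^(16+4+1) ≡ 48 (mod 83).
Check: 48² = 2304 ≡ 63 (mod 83). The two roots are 35 and 48.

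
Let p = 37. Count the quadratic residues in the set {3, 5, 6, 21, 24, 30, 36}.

(3/37) = +1 → QR.
(5/37) = -1 → non-residue.
(6/37) = -1 → non-residue.
(21/37) = +1 → QR.
(24/37) = -1 → non-residue.
(30/37) = +1 → QR.
(36/37) = +1 → QR.
Total quadratic residues among the 7: 4.

4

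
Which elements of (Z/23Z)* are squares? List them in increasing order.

1, 2, 3, 4, 6, 8, 9, 12, 13, 16, 18

Square k = 1,…,11 (k and 23−k give the same square):
1²=1, 2²=4, 3²=9, 4²=16, 5²≡2, 6²≡13, 7²≡3, 8²≡18, 9²≡12, 10²≡8, 11²≡6 (mod 23).
So the quadratic residues mod 23 are {1, 2, 3, 4, 6, 8, 9, 12, 13, 16, 18}.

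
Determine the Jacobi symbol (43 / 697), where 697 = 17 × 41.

1

Reciprocity: 43 ≡ 3 and 697 ≡ 1 (mod 4), so (43/697) = +(697/43).
Reduce top mod 43: now compute (9/43).
Reciprocity: 9 ≡ 1 and 43 ≡ 3 (mod 4), so (9/43) = +(43/9).
Reduce top mod 9: now compute (7/9).
Reciprocity: 7 ≡ 3 and 9 ≡ 1 (mod 4), so (7/9) = +(9/7).
Reduce top mod 7: now compute (2/7).
Pull out 2: since 7 ≡ 7 (mod 8), (2/7) = +1.
Reached (1/7) = 1. Collecting the sign flips along the way, the symbol is +1.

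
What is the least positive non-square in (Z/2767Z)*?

(2/2767) = +1, so 2 is a residue.
(3/2767) = −1, so 3 is the smallest positive non-residue mod 2767.

3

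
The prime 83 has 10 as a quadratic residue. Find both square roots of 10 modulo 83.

33, 50

Since 83 ≡ 3 (mod 4), a square root of 10 is 10^((83+1)/4) = 10^21 mod 83.
Repeated squaring: 10^2≡17, 10^4≡40, 10^8≡23, 10^16≡31 (mod 83).
10^21 = 10^(16+4+1) ≡ 33 (mod 83).
Check: 33² = 1089 ≡ 10 (mod 83). The two roots are 33 and 50.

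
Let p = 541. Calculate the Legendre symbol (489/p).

Reciprocity: 489 ≡ 1 and 541 ≡ 1 (mod 4), so (489/541) = +(541/489).
Reduce top mod 489: now compute (52/489).
Pull out 2^2: since 489 ≡ 1 (mod 8), (2/489) = +1, so (2/489)^2 = +1.
Reciprocity: 13 ≡ 1 and 489 ≡ 1 (mod 4), so (13/489) = +(489/13).
Reduce top mod 13: now compute (8/13).
Pull out 2^3: since 13 ≡ 5 (mod 8), (2/13) = -1, so (2/13)^3 = -1.
Reached (1/13) = 1. Collecting the sign flips along the way, the symbol is -1.

-1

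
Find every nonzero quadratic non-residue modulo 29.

Square k = 1,…,14 (k and 29−k give the same square):
1²=1, 2²=4, 3²=9, 4²=16, 5²=25, 6²≡7, 7²≡20, 8²≡6, 9²≡23, 10²≡13, 11²≡5, 12²≡28, 13²≡24, 14²≡22 (mod 29).
The residues are {1, 4, 5, 6, 7, 9, 13, 16, 20, 22, 23, 24, 25, 28}; the non-residues are the remaining 14 nonzero classes.

2, 3, 8, 10, 11, 12, 14, 15, 17, 18, 19, 21, 26, 27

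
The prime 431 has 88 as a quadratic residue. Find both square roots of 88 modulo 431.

150, 281

Since 431 ≡ 3 (mod 4), a square root of 88 is 88^((431+1)/4) = 88^108 mod 431.
Repeated squaring: 88^2≡417, 88^4≡196, 88^8≡57, 88^16≡232, 88^32≡380, 88^64≡15 (mod 431).
88^108 = 88^(64+32+8+4) ≡ 150 (mod 431).
Check: 150² = 22500 ≡ 88 (mod 431). The two roots are 150 and 281.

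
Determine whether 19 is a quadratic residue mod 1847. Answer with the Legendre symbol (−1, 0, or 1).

-1

Reciprocity: 19 ≡ 3 and 1847 ≡ 3 (mod 4), so (19/1847) = −(1847/19).
Reduce top mod 19: now compute (4/19).
Pull out 2^2: since 19 ≡ 3 (mod 8), (2/19) = -1, so (2/19)^2 = +1.
Reached (1/19) = 1. Collecting the sign flips along the way, the symbol is -1.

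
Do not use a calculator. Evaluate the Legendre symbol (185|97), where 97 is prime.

1

Euler's criterion: (185/97) ≡ 88^48 (mod 97).
88^2 ≡ 81 (mod 97)
88^4 ≡ 62 (mod 97)
88^8 ≡ 61 (mod 97)
88^16 ≡ 35 (mod 97)
88^32 ≡ 61 (mod 97)
88^48 = 88^(32+16) ≡ 1 (mod 97).
Result is 1, so (185/97) = 1.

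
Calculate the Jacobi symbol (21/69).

0

Reciprocity: 21 ≡ 1 and 69 ≡ 1 (mod 4), so (21/69) = +(69/21).
Reduce top mod 21: now compute (6/21).
Pull out 2: since 21 ≡ 5 (mod 8), (2/21) = -1.
Reciprocity: 3 ≡ 3 and 21 ≡ 1 (mod 4), so (3/21) = +(21/3).
Reduce top mod 3: now compute (0/3).
Top reduces to 0: gcd > 1, so the symbol is 0.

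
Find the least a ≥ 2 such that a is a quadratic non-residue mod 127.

(2/127) = +1, so 2 is a residue.
(3/127) = −1, so 3 is the smallest positive non-residue mod 127.

3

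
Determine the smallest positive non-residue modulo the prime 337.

(2/337) = +1, so 2 is a residue.
(3/337) = +1, so 3 is a residue.
(4/337) = +1, so 4 is a residue.
(5/337) = −1, so 5 is the smallest positive non-residue mod 337.

5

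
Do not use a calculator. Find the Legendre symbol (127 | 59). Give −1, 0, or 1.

First reduce: 127 ≡ 9 (mod 59).
Reciprocity: 9 ≡ 1 and 59 ≡ 3 (mod 4), so (9/59) = +(59/9).
Reduce top mod 9: now compute (5/9).
Reciprocity: 5 ≡ 1 and 9 ≡ 1 (mod 4), so (5/9) = +(9/5).
Reduce top mod 5: now compute (4/5).
Pull out 2^2: since 5 ≡ 5 (mod 8), (2/5) = -1, so (2/5)^2 = +1.
Reached (1/5) = 1. Collecting the sign flips along the way, the symbol is +1.

1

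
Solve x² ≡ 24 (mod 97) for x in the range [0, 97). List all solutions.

97 ≡ 1 (mod 4), so we find a root by search.
Trying successive values, 11² = 121 ≡ 24 (mod 97). The other root is 97 − 11 = 86.

11, 86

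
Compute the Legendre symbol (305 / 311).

-1

Reciprocity: 305 ≡ 1 and 311 ≡ 3 (mod 4), so (305/311) = +(311/305).
Reduce top mod 305: now compute (6/305).
Pull out 2: since 305 ≡ 1 (mod 8), (2/305) = +1.
Reciprocity: 3 ≡ 3 and 305 ≡ 1 (mod 4), so (3/305) = +(305/3).
Reduce top mod 3: now compute (2/3).
Pull out 2: since 3 ≡ 3 (mod 8), (2/3) = -1.
Reached (1/3) = 1. Collecting the sign flips along the way, the symbol is -1.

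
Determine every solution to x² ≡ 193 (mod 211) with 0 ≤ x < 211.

Since 211 ≡ 3 (mod 4), a square root of 193 is 193^((211+1)/4) = 193^53 mod 211.
Repeated squaring: 193^2≡113, 193^4≡109, 193^8≡65, 193^16≡5, 193^32≡25 (mod 211).
193^53 = 193^(32+16+4+1) ≡ 143 (mod 211).
Check: 143² = 20449 ≡ 193 (mod 211). The two roots are 68 and 143.

68, 143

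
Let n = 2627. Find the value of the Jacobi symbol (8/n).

Pull out 2^3: since 2627 ≡ 3 (mod 8), (2/2627) = -1, so (2/2627)^3 = -1.
Reached (1/2627) = 1. Collecting the sign flips along the way, the symbol is -1.

-1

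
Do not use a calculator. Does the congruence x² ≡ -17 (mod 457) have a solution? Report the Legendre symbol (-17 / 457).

First reduce: -17 ≡ 440 (mod 457).
Pull out 2^3: since 457 ≡ 1 (mod 8), (2/457) = +1, so (2/457)^3 = +1.
Reciprocity: 55 ≡ 3 and 457 ≡ 1 (mod 4), so (55/457) = +(457/55).
Reduce top mod 55: now compute (17/55).
Reciprocity: 17 ≡ 1 and 55 ≡ 3 (mod 4), so (17/55) = +(55/17).
Reduce top mod 17: now compute (4/17).
Pull out 2^2: since 17 ≡ 1 (mod 8), (2/17) = +1, so (2/17)^2 = +1.
Reached (1/17) = 1. Collecting the sign flips along the way, the symbol is +1.

1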